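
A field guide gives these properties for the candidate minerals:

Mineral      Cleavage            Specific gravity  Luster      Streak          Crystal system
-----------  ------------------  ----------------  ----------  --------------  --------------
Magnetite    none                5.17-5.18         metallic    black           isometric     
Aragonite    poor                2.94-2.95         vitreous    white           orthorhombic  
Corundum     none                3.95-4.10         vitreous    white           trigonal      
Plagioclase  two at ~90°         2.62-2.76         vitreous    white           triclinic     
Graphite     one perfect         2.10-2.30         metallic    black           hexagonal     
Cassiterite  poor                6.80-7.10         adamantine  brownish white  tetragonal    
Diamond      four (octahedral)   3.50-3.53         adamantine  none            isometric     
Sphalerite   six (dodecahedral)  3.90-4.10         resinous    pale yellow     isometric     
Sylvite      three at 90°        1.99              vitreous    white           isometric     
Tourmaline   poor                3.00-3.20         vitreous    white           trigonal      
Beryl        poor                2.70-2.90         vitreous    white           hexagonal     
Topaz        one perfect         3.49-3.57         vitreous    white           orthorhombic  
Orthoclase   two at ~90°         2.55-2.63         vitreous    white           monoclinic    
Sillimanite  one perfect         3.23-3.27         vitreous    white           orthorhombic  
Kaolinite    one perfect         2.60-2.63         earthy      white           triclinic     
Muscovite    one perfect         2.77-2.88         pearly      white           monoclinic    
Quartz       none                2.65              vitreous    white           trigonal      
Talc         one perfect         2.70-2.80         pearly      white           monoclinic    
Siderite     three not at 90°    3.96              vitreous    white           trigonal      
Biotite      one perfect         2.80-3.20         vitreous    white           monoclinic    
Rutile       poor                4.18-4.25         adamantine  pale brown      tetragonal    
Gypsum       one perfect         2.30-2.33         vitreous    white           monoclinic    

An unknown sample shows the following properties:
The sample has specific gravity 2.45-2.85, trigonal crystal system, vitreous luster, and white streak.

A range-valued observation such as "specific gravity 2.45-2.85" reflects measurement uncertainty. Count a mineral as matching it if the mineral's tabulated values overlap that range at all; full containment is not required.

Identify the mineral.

Specific gravity 2.45-2.85: Plagioclase, Beryl, Orthoclase, Kaolinite, Muscovite, Quartz, Talc, Biotite remain.
Trigonal crystal system: narrows the field to Quartz.
Vitreous luster: all remaining candidates fit.
White streak: consistent with all remaining minerals.
Quartz is the sole remaining match.

Quartz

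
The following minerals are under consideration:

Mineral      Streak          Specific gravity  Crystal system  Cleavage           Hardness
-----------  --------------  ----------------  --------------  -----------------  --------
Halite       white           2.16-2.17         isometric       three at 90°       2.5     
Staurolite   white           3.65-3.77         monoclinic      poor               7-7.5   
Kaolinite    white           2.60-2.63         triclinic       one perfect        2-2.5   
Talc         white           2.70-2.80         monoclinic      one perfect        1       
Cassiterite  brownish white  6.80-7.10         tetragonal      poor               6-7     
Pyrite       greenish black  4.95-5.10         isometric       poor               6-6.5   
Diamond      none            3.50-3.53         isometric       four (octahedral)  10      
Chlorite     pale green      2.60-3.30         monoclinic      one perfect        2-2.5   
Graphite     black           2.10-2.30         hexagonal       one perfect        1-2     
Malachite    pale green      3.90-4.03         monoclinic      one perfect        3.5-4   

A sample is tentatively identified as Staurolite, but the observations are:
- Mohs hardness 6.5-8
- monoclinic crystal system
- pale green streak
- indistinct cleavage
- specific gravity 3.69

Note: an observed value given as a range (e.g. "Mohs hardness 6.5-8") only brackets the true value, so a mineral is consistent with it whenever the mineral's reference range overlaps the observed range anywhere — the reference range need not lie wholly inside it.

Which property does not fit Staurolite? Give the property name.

Mohs hardness 6.5-8: Staurolite has hardness 7-7.5 — matches.
Monoclinic crystal system: Staurolite has monoclinic system — matches.
Pale green streak: Staurolite has white streak — does not match.
Indistinct cleavage: Staurolite has cleavage poor — matches.
Specific gravity 3.69: Staurolite has SG 3.65-3.77 — matches.
The streak is the one property that does not fit.

streak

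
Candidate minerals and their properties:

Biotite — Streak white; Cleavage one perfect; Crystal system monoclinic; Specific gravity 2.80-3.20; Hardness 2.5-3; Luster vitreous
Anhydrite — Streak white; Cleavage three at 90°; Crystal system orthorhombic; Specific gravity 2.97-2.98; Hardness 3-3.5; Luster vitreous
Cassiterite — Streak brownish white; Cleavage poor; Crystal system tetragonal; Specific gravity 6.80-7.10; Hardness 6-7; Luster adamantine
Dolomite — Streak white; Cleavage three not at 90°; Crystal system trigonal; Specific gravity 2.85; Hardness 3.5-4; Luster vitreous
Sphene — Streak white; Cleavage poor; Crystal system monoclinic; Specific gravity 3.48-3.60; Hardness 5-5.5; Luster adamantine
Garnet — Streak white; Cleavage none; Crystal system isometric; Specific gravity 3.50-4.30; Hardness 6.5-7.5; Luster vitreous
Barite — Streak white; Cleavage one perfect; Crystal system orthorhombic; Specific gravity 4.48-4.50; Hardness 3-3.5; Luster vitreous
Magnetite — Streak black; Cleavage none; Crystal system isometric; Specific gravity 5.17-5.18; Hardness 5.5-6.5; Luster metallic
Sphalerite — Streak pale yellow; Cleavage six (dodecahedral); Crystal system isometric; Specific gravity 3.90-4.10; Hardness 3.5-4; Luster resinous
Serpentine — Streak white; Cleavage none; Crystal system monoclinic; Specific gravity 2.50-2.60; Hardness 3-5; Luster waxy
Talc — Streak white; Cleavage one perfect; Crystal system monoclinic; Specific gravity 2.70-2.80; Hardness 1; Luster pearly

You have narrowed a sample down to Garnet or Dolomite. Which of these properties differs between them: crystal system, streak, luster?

crystal system

Crystal system: Garnet isometric, Dolomite trigonal — different.
Streak: both white — shared.
Luster: both vitreous — shared.
Only crystal system differs between Garnet and Dolomite among the listed tests.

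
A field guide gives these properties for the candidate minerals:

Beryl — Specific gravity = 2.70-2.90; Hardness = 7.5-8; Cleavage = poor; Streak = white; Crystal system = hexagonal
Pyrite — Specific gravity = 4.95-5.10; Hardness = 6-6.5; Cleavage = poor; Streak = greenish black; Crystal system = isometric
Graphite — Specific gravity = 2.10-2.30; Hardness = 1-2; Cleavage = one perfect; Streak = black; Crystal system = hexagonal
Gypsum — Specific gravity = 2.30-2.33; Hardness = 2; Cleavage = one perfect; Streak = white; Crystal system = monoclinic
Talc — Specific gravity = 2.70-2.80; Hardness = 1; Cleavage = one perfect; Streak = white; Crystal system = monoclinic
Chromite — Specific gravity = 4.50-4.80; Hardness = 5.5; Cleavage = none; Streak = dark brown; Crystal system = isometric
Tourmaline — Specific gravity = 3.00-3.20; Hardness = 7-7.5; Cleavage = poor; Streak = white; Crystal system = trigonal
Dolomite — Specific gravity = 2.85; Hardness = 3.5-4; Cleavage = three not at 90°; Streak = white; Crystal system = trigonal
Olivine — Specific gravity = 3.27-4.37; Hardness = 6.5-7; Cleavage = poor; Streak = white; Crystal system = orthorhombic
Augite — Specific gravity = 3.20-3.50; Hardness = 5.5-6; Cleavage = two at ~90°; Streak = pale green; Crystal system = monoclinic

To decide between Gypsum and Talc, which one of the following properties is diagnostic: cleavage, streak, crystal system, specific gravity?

Cleavage: both one perfect — same for both.
Streak: both white — same for both.
Crystal system: both monoclinic — same for both.
Specific gravity: Gypsum 2.30-2.33, Talc 2.70-2.80 — different.
Specific gravity is the diagnostic property here.

specific gravity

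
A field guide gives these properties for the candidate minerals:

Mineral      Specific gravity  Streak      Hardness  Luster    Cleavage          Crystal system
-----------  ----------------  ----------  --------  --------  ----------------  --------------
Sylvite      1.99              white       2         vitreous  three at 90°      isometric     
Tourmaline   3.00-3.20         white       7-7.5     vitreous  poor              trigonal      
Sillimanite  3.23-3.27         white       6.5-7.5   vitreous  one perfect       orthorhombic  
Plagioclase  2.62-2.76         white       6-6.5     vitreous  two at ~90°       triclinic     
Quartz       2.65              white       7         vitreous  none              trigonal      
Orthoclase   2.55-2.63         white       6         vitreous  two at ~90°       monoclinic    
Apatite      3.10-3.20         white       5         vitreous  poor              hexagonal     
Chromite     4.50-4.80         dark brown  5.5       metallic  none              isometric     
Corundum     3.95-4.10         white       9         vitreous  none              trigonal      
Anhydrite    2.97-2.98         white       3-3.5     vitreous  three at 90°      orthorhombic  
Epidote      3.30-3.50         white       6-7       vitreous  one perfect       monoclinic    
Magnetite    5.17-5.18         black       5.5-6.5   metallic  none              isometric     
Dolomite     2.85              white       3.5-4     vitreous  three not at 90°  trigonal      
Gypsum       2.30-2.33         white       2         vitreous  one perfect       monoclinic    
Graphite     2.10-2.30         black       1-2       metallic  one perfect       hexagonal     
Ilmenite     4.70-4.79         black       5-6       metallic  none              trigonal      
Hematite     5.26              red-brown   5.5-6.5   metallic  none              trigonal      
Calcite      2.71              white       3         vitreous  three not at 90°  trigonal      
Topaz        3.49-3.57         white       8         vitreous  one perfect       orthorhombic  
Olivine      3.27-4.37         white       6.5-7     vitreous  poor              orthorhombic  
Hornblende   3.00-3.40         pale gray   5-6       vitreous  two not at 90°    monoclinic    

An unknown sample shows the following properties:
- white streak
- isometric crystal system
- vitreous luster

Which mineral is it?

Sylvite

White streak excludes Chromite, Magnetite, Graphite, Ilmenite, Hematite, Hornblende.
Isometric crystal system: narrows the field to Sylvite.
Vitreous luster: no further eliminations.
The only mineral consistent with every observation is Sylvite.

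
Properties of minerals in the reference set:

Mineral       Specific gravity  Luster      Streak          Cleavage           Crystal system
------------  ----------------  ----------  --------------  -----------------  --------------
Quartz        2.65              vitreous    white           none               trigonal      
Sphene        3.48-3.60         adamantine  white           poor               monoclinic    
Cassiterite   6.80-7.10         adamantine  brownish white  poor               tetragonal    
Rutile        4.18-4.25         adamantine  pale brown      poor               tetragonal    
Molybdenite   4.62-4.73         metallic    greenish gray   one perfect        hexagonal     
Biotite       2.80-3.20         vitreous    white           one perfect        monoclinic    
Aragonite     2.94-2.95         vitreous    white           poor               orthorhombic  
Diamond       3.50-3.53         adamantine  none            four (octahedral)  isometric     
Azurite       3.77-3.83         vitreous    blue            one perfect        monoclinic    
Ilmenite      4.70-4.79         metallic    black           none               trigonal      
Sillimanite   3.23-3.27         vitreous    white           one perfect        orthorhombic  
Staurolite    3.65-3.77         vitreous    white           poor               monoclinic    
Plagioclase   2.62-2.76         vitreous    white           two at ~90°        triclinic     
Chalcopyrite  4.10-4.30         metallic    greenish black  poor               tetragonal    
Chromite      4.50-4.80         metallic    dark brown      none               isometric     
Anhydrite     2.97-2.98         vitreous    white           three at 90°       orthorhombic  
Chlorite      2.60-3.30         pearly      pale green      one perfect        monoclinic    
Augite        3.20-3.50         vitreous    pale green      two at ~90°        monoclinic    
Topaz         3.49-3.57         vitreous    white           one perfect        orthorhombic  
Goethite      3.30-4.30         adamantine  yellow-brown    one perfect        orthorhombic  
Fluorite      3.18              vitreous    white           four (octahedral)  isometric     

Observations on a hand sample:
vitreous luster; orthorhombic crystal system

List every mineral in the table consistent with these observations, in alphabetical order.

Anhydrite, Aragonite, Sillimanite, Topaz

Vitreous luster — only Quartz, Biotite, Aragonite, Azurite, Sillimanite, Staurolite, Plagioclase, Anhydrite, Augite, Topaz, Fluorite remain.
Orthorhombic crystal system — leaves Aragonite, Sillimanite, Anhydrite, Topaz.
Remaining candidates: Anhydrite, Aragonite, Sillimanite, Topaz.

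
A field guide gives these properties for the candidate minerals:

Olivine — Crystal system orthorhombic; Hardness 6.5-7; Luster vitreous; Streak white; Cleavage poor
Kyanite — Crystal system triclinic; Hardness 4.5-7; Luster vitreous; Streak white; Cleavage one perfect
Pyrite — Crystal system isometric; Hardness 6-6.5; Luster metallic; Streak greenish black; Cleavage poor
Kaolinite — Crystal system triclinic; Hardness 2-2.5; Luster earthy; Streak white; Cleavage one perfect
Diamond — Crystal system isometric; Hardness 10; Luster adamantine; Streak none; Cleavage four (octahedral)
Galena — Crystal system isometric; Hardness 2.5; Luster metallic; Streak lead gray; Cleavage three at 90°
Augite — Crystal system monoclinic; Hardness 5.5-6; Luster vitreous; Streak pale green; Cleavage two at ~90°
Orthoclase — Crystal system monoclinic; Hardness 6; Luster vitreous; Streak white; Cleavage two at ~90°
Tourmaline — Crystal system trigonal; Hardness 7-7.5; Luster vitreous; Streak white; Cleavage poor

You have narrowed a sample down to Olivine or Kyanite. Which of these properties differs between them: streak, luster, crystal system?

crystal system

Streak: both white — shared.
Luster: both vitreous — shared.
Crystal system: Olivine orthorhombic, Kyanite triclinic — these differ.
Only crystal system differs between Olivine and Kyanite among the listed tests.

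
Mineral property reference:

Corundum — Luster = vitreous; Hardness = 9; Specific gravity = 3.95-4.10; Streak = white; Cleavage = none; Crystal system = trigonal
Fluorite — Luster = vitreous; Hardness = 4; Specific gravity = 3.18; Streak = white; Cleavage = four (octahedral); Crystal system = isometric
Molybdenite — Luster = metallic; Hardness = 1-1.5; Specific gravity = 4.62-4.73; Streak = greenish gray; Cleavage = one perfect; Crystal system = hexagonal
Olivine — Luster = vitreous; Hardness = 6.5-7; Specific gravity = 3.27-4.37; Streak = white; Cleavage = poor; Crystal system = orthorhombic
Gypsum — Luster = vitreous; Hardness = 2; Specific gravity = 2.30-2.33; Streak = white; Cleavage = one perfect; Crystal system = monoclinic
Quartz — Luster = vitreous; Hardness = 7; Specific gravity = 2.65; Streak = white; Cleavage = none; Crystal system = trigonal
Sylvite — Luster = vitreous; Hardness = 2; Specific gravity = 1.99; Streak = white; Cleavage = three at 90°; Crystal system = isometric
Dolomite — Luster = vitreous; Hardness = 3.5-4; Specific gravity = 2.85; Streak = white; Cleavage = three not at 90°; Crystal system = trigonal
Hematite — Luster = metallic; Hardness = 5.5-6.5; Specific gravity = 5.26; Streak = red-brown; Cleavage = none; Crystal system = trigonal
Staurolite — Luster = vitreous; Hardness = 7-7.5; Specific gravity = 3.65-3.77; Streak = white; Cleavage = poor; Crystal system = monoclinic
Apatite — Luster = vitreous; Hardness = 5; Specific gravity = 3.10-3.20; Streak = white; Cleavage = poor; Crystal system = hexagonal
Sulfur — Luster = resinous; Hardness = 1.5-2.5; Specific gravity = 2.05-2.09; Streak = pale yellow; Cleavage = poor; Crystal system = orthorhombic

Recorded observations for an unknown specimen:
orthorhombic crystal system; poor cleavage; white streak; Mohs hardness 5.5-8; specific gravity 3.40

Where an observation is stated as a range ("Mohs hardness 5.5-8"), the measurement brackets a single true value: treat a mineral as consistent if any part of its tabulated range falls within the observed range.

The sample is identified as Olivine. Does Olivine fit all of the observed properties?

Yes

Orthorhombic crystal system — is consistent with Olivine (orthorhombic system).
Poor cleavage — is consistent with Olivine (cleavage poor).
White streak — is consistent with Olivine (white streak).
Mohs hardness 5.5-8 — is consistent with Olivine (hardness 6.5-7).
Specific gravity 3.40 — is consistent with Olivine (SG 3.27-4.37).
All observations are consistent with the tabulated values for Olivine.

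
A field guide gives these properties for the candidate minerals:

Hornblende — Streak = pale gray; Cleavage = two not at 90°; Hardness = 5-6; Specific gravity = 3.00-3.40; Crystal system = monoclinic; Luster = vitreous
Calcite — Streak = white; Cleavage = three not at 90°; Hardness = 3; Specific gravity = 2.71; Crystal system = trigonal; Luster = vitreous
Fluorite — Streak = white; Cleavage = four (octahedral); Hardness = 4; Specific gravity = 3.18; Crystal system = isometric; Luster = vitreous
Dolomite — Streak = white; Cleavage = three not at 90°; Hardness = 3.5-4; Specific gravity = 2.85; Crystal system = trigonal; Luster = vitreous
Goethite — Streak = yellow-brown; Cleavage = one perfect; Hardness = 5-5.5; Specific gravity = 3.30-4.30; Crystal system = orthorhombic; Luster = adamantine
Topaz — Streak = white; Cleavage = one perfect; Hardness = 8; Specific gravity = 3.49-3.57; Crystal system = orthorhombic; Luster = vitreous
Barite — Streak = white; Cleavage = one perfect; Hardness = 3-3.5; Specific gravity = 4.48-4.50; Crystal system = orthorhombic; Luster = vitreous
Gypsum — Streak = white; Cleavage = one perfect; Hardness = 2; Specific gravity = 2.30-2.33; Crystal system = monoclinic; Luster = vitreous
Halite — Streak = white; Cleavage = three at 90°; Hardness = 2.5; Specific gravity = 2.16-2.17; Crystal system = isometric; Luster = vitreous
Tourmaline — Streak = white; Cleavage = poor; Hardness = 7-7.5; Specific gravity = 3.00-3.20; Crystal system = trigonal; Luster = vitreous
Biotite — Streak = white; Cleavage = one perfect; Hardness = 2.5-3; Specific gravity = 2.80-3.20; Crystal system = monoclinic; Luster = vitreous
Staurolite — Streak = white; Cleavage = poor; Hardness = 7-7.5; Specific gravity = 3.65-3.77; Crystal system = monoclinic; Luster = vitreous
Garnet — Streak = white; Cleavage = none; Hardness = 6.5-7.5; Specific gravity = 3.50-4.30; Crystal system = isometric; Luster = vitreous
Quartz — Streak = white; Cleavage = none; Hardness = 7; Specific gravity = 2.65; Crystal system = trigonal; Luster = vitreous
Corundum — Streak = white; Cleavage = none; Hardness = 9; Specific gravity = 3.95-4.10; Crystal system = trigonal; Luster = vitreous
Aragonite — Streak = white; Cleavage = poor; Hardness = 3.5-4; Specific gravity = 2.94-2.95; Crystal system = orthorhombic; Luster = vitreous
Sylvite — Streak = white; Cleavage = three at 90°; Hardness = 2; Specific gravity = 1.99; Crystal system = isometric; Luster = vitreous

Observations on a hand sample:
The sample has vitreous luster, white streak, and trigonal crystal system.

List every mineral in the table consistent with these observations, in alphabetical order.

Vitreous luster is inconsistent with Goethite.
White streak rules out Hornblende.
Trigonal crystal system — narrows the field to Calcite, Dolomite, Tourmaline, Quartz, Corundum.
Remaining candidates: Calcite, Corundum, Dolomite, Quartz, Tourmaline.

Calcite, Corundum, Dolomite, Quartz, Tourmaline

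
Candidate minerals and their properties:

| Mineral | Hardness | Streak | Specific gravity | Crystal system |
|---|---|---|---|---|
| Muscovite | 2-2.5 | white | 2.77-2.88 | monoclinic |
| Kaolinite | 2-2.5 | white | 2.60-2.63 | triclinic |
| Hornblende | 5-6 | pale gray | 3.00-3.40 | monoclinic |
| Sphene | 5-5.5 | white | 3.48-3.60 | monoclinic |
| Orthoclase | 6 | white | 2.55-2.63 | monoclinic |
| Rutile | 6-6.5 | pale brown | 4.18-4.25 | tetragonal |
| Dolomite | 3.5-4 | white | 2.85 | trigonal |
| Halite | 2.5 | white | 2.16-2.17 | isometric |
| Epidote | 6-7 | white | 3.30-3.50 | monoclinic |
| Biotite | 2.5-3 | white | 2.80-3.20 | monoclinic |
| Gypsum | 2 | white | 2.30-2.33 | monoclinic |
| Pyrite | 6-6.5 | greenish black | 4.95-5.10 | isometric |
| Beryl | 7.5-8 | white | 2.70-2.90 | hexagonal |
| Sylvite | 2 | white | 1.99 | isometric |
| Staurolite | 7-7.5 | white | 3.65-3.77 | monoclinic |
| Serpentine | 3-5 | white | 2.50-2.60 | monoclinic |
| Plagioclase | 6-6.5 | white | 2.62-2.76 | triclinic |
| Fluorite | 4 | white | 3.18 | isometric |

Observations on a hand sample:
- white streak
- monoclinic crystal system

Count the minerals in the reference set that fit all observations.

White streak rules out Hornblende, Rutile, Pyrite.
Monoclinic crystal system: only Muscovite, Sphene, Orthoclase, Epidote, Biotite, Gypsum, Staurolite, Serpentine remain.
Consistent with every observation: Biotite, Epidote, Gypsum, Muscovite, Orthoclase, Serpentine, Sphene, Staurolite.
That is 8 minerals.

8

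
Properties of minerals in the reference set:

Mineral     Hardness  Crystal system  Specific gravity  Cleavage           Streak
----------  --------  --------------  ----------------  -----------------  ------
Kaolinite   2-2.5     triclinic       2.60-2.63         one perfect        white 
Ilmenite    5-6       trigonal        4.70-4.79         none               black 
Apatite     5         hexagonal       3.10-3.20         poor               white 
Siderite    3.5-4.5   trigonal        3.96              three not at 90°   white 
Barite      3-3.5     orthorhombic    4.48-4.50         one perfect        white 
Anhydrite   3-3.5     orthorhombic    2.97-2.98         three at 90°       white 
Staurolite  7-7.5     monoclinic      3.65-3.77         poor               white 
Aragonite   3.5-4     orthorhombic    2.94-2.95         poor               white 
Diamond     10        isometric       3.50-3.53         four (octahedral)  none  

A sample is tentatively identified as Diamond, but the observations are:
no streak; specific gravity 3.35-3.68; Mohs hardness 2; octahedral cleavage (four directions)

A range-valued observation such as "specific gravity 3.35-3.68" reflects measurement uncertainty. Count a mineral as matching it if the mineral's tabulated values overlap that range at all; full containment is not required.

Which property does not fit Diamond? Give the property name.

No streak: Diamond has no streak — within range.
Specific gravity 3.35-3.68: Diamond has SG 3.50-3.53 — within range.
Mohs hardness 2: Diamond has hardness 10 — inconsistent.
Octahedral cleavage (four directions): Diamond has cleavage four (octahedral) — within range.
The hardness is the one property that does not fit.

hardness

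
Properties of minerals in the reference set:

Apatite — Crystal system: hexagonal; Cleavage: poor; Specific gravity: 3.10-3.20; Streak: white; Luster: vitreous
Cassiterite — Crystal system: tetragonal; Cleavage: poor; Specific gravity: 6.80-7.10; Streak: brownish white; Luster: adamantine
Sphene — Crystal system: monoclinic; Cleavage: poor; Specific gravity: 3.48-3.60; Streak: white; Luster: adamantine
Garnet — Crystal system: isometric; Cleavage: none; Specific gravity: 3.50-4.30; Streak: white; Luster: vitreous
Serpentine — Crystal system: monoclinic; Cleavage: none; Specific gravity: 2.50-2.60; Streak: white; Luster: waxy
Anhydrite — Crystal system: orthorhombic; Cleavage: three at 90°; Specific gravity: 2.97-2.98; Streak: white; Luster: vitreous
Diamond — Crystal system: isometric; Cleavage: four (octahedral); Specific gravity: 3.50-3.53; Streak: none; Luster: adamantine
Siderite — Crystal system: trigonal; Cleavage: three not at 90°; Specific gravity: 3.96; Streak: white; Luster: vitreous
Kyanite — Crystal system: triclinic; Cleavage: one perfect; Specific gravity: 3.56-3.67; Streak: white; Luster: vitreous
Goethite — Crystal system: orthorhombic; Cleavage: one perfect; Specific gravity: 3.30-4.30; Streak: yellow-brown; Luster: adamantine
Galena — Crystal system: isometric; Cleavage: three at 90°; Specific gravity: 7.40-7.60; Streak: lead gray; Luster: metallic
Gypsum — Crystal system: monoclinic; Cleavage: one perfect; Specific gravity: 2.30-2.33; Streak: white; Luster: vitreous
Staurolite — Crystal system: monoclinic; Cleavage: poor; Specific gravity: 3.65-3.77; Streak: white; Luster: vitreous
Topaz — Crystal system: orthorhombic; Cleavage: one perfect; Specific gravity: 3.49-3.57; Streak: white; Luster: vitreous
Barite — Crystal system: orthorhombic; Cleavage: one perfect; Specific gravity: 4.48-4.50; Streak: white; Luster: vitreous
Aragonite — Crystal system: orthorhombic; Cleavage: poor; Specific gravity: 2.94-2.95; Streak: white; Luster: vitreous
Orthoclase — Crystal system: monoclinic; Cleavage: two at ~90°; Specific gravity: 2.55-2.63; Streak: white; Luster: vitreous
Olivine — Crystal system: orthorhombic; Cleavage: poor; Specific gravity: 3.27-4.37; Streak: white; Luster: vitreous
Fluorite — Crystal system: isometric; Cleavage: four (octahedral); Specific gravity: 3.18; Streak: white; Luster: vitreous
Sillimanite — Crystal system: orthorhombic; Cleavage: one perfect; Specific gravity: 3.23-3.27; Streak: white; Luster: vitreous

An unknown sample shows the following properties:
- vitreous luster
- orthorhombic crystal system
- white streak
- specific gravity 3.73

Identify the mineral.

Vitreous luster is inconsistent with Cassiterite, Sphene, Serpentine, Diamond, Goethite, Galena.
Orthorhombic crystal system — leaves Anhydrite, Topaz, Barite, Aragonite, Olivine, Sillimanite.
White streak — all remaining candidates fit.
Specific gravity 3.73 — leaves Olivine.
The only mineral consistent with every observation is Olivine.

Olivine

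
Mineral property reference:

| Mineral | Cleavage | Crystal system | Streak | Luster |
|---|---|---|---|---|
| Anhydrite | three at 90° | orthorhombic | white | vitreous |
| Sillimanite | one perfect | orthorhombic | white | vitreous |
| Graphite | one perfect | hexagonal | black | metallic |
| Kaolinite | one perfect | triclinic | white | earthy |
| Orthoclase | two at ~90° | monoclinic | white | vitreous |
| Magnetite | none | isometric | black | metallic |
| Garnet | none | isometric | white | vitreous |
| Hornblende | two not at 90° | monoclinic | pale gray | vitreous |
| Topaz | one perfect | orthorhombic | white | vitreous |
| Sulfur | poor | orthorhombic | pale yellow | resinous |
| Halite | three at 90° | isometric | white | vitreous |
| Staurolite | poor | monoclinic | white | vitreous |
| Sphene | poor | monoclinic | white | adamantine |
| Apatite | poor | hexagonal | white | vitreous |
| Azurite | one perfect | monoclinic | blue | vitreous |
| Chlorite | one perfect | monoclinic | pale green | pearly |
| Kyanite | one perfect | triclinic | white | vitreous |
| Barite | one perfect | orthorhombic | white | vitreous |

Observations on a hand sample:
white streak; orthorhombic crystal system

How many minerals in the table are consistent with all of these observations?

4

White streak is inconsistent with Graphite, Magnetite, Hornblende, Sulfur, Azurite, Chlorite.
Orthorhombic crystal system: leaves Anhydrite, Sillimanite, Topaz, Barite.
Remaining candidates: Anhydrite, Barite, Sillimanite, Topaz.
That is 4 minerals.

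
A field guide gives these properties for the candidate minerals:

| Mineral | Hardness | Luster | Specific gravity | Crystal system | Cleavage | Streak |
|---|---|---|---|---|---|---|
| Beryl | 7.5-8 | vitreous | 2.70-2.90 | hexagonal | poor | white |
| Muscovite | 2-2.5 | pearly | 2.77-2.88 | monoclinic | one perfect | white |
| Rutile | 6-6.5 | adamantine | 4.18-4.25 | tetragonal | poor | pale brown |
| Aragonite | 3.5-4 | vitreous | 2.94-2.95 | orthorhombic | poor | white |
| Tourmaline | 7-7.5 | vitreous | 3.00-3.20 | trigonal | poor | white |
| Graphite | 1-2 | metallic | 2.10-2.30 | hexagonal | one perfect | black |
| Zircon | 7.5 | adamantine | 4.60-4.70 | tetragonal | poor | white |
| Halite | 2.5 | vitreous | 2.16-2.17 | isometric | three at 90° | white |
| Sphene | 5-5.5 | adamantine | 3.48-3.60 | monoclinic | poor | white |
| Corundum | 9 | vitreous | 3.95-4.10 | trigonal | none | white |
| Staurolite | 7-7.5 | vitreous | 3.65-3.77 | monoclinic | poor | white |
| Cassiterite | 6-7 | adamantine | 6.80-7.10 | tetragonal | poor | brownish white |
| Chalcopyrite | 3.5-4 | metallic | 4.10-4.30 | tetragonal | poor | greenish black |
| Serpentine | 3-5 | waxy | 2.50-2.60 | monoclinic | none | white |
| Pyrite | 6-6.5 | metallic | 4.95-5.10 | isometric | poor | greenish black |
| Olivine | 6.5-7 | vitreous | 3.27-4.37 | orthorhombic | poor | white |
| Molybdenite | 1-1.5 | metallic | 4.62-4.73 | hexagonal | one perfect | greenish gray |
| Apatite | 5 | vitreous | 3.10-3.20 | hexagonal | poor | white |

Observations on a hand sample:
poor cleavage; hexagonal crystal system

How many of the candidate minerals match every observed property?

Poor cleavage is inconsistent with Muscovite, Graphite, Halite, Corundum, Serpentine, Molybdenite.
Hexagonal crystal system — narrows the field to Beryl, Apatite.
The minerals that satisfy all observations are Apatite, Beryl.
That is 2 minerals.

2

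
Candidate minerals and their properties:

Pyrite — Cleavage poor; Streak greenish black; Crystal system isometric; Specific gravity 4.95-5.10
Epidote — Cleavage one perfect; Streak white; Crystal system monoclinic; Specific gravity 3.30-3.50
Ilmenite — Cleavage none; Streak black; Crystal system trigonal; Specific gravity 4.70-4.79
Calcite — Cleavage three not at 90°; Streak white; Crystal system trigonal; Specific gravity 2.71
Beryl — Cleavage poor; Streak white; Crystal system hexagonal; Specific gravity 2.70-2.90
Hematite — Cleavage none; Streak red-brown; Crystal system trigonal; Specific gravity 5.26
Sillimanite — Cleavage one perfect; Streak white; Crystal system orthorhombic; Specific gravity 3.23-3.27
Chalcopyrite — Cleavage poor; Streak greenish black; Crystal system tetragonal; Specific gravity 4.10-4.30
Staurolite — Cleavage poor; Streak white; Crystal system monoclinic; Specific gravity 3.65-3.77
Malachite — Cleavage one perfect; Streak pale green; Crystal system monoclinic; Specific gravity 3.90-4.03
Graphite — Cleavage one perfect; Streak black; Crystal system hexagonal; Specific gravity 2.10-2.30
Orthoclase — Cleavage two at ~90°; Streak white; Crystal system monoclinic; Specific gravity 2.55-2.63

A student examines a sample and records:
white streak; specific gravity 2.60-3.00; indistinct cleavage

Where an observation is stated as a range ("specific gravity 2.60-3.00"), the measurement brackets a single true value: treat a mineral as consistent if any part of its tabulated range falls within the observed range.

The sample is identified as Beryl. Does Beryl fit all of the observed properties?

White streak — matches Beryl (white streak).
Specific gravity 2.60-3.00 — matches Beryl (SG 2.70-2.90).
Indistinct cleavage — matches Beryl (cleavage poor).
Nothing contradicts Beryl.

Yes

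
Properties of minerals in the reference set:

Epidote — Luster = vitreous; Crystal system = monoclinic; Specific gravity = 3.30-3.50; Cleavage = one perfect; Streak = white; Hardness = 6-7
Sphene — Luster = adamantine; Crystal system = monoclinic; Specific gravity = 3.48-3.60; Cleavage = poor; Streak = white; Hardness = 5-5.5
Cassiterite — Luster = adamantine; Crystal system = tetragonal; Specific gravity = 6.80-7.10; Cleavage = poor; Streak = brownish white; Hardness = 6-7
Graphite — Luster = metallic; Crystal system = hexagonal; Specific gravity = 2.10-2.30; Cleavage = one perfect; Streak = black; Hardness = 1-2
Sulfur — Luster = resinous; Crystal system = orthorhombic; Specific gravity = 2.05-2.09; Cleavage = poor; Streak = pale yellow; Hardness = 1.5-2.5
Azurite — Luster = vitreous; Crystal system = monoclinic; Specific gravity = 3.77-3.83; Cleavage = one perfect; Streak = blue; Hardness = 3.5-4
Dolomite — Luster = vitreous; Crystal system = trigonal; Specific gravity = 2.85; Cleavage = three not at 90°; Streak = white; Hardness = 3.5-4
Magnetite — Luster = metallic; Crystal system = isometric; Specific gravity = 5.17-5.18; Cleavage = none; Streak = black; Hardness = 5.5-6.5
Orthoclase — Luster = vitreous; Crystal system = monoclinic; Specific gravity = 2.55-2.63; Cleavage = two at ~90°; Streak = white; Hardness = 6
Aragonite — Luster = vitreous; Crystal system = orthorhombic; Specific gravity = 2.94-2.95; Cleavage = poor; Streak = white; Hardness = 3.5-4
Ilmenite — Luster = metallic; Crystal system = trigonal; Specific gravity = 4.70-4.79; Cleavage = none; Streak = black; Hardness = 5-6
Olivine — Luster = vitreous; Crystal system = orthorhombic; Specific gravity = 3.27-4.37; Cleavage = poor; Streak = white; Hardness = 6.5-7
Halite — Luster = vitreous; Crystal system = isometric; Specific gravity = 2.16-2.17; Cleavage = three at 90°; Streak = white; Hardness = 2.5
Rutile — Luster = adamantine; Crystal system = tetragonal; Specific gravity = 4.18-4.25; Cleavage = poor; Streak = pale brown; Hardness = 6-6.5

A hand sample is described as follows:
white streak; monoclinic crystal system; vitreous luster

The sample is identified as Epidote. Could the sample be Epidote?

White streak — matches Epidote (white streak).
Monoclinic crystal system — matches Epidote (monoclinic system).
Vitreous luster — matches Epidote (vitreous luster).
Nothing contradicts Epidote.

Yes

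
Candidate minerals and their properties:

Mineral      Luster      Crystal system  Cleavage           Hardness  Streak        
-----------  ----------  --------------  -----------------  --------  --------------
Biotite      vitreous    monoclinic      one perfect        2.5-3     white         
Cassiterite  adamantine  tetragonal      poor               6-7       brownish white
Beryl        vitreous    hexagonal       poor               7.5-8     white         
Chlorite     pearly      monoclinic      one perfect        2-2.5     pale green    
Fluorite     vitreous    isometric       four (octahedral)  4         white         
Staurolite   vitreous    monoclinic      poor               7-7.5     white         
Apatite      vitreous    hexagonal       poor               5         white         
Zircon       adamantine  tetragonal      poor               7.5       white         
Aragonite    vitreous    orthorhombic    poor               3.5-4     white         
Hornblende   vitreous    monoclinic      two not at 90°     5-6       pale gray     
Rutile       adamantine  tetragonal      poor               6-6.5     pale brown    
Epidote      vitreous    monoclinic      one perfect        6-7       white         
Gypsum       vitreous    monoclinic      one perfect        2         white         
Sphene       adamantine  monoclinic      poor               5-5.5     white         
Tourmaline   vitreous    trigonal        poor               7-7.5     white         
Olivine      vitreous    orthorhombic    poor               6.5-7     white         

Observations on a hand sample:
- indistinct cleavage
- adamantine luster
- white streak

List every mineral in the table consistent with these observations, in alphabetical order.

Sphene, Zircon

Indistinct cleavage excludes Biotite, Chlorite, Fluorite, Hornblende, Epidote, Gypsum.
Adamantine luster: narrows the field to Cassiterite, Zircon, Rutile, Sphene.
White streak eliminates Cassiterite, Rutile.
Remaining candidates: Sphene, Zircon.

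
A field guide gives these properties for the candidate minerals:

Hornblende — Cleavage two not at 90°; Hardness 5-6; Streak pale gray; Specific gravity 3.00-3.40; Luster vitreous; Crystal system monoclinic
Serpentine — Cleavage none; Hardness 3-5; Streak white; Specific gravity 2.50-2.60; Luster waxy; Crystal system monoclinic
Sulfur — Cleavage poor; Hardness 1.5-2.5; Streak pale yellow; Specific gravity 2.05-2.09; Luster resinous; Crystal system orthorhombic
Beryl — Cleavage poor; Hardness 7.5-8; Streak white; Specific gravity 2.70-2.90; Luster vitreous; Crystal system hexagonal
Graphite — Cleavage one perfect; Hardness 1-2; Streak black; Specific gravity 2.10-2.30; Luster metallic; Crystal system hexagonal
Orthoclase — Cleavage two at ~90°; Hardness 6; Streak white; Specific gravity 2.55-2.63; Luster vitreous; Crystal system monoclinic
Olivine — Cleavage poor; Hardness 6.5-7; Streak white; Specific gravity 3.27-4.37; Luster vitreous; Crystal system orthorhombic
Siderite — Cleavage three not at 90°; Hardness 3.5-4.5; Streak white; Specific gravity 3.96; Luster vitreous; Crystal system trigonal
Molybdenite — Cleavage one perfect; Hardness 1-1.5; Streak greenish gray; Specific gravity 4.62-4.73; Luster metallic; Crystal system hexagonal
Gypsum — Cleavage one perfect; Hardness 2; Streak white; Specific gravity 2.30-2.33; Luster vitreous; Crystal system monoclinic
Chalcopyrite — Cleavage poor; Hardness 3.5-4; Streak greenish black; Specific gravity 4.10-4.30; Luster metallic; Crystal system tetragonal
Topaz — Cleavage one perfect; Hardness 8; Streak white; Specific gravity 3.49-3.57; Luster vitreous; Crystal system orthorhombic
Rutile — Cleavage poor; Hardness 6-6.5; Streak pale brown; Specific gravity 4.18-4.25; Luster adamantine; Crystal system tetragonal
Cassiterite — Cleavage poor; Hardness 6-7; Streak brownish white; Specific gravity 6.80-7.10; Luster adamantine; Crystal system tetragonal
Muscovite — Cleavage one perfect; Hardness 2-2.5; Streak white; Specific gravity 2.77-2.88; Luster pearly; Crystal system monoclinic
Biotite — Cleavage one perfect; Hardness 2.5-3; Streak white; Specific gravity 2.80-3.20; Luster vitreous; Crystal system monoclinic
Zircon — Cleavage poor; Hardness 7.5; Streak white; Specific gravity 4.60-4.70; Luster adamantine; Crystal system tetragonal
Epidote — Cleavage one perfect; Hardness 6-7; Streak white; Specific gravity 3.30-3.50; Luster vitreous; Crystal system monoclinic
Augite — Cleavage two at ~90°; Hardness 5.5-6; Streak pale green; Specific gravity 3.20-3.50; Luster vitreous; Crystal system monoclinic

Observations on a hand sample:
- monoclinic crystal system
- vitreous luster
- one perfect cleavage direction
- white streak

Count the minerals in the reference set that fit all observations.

3

Monoclinic crystal system — Hornblende, Serpentine, Orthoclase, Gypsum, Muscovite, Biotite, Epidote, Augite remain.
Vitreous luster is inconsistent with Serpentine, Muscovite.
One perfect cleavage direction is inconsistent with Hornblende, Orthoclase, Augite.
White streak — consistent with all remaining minerals.
Consistent with every observation: Biotite, Epidote, Gypsum.
That is 3 minerals.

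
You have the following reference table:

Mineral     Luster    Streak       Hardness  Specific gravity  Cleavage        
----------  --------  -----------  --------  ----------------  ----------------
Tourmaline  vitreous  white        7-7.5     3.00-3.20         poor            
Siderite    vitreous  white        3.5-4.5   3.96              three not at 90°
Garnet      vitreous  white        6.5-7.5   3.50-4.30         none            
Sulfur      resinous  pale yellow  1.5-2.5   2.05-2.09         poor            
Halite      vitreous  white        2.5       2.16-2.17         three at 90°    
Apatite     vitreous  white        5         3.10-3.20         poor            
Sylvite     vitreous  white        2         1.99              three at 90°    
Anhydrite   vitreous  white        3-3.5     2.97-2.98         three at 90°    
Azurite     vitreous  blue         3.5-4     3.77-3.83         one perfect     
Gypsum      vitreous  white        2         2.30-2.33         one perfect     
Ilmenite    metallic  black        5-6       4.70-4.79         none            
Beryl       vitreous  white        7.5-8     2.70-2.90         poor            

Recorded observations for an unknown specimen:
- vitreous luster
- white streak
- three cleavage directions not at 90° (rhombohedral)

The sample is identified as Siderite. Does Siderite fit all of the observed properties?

Vitreous luster — is consistent with Siderite (vitreous luster).
White streak — is consistent with Siderite (white streak).
Three cleavage directions not at 90° (rhombohedral) — is consistent with Siderite (cleavage three not at 90°).
All observations are consistent with the tabulated values for Siderite.

Yes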